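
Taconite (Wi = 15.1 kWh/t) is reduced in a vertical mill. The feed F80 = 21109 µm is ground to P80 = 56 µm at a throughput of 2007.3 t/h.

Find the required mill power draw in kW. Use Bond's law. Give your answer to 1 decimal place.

P = 38417.6 kW

W_Bond = 10·Wi·(1/√P₈₀ − 1/√F₈₀)
W = 10·15.1·(1/√56 − 1/√21109) = 10·15.1·(0.126748) = 19.1389 kWh/t
P_mill = W·ṁ = 19.1389·2007.3 = 38417.6 kW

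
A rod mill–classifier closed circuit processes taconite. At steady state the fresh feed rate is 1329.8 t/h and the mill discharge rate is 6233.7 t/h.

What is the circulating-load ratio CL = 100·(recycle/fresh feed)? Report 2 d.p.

CL = 368.77 %

Mill node: discharge = fresh + recycle.
R = M − F = 6233.7 − 1329.8 = 4903.9 t/h
CL = 100·R/F = 100·4903.9/1329.8 = 368.77 %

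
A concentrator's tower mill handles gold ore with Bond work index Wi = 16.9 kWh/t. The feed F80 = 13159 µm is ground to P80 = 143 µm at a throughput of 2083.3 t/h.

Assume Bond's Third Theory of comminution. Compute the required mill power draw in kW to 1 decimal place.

W = 10 Wi (1/√P80 − 1/√F80)  [Bond]
W = 10·16.9·(1/√143 − 1/√13159) = 10·16.9·(0.074907) = 12.6592 kWh/t
Power = W × throughput = 12.6592 kWh/t × 2083.3 t/h = 26373.0 kW

P = 26373.0 kW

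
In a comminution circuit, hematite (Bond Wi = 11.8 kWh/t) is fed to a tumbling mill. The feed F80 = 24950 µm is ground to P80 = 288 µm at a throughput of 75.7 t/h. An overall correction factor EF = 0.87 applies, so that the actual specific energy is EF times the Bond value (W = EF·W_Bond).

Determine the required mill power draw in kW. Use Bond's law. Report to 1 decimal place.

W = 10·Wi·(P80^(-½) − F80^(-½))
W = 10·11.8·(1/√288 − 1/√24950) = 10·11.8·(0.052595) = 6.2062 kWh/t
W_actual = 0.87 × 6.2062 = 5.3994 kWh/t
Power = W × throughput = 5.3994 kWh/t × 75.7 t/h = 408.7 kW

P = 408.7 kW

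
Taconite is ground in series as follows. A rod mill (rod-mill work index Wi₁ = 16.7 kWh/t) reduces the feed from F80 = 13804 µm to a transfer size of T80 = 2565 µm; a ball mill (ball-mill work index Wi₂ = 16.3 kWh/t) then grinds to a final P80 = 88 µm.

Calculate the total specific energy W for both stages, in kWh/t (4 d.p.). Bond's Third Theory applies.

Bond: W = 10·Wi·(1/√P80 − 1/√F80)
Stage 1 (13804→2565 µm, Wi₁=16.7): W₁ = 10·16.7·(0.019745 − 0.008511) = 1.8760 kWh/t
Stage 2 (2565→88 µm, Wi₂=16.3): W₂ = 10·16.3·(0.106600 − 0.019745) = 14.1574 kWh/t
W = W₁ + W₂ = 1.8760 + 14.1574 = 16.0334 kWh/t

W = 16.0334 kWh/t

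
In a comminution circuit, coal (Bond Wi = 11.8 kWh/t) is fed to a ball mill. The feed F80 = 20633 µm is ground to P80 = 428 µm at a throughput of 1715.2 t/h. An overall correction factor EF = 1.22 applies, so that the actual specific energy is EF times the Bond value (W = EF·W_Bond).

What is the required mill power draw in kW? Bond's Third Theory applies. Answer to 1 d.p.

P = 10216.3 kW

W = 10·Wi·(P80^(-½) − F80^(-½))
W = 10·11.8·(1/√428 − 1/√20633) = 10·11.8·(0.041375) = 4.8823 kWh/t
Apply correction: 4.8823 × 1.22 = 5.9564 kWh/t
P = W·T = 5.9564·1715.2 = 10216.3 kW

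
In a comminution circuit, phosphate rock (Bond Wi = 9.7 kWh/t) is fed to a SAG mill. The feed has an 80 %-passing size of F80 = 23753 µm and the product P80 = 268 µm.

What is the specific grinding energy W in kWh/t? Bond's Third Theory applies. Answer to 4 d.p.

W = 5.2958 kWh/t

W = 10 Wi (P80^-0.5 − F80^-0.5)
1/√268 = 0.061085;  1/√23753 = 0.006488
W = 10·9.7·(0.061085 − 0.006488) = 5.2958 kWh/t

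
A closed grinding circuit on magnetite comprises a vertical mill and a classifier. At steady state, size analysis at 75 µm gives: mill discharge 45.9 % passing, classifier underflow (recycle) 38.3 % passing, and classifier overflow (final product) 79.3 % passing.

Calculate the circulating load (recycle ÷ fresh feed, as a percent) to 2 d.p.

Balance %-passing 75 µm (r = R/F):
(1+r)d = ru + o → r = (o−d)/(d−u)
r = (79.3 − 45.9)/(45.9 − 38.3) = 33.4/7.6 = 4.3947
CL = 100·r = 439.47 %

CL = 439.47 %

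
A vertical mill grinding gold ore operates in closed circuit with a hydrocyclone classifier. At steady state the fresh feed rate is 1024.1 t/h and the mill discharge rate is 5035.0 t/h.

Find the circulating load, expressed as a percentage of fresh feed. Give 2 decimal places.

CL = 391.65 %

Mill node: discharge = fresh + recycle.
R = M − F = 5035.0 − 1024.1 = 4010.9 t/h
CL = 100·R/F = 100·4010.9/1024.1 = 391.65 %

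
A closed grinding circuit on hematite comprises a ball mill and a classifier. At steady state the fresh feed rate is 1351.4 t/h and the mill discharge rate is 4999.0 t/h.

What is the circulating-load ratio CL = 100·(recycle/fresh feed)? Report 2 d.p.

CL = 269.91 %

Steady state: M = F + R.
R = M − F = 4999.0 − 1351.4 = 3647.6 t/h
CL = 100·R/F = 100·3647.6/1351.4 = 269.91 %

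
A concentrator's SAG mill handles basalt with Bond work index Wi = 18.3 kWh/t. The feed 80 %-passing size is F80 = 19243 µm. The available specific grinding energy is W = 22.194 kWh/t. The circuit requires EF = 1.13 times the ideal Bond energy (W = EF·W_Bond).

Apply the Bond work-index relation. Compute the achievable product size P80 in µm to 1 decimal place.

W = 10 Wi (1/√P80 − 1/√F80)  [Bond]
W_Bond = W / EF = 22.194 / 1.13 = 19.6407 kWh/t
1/√P80 = 1/√F80 + W_Bond/(10·Wi)
  = 19.6407/(10·18.3) + 1/√19243 = 0.107326 + 0.007209 = 0.114535
P80 = (1/0.114535)² = 8.7309² = 76.23 µm

P80 = 76.2 µm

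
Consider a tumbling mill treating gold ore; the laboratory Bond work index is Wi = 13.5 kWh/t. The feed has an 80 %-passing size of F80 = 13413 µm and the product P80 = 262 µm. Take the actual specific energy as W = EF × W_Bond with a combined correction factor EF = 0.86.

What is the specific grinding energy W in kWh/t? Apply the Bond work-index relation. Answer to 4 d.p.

W = 6.1702 kWh/t

W = 10·Wi·[P80^(−½) − F80^(−½)]
1/√262 = 0.061780;  1/√13413 = 0.008634
W = 10·13.5·(0.061780 − 0.008634) = 7.1747 kWh/t
Apply correction: 7.1747 × 0.86 = 6.1702 kWh/t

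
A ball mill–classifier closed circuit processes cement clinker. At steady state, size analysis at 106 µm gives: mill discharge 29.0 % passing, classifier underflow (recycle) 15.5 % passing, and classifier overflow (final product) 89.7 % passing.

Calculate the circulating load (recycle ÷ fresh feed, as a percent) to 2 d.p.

Mass balance on the −106 µm fraction:
(1+r)d = ru + o → r = (o−d)/(d−u)
r = (89.7 − 29.0)/(29.0 − 15.5) = 60.7/13.5 = 4.4963
CL = 100·r = 449.63 %

CL = 449.63 %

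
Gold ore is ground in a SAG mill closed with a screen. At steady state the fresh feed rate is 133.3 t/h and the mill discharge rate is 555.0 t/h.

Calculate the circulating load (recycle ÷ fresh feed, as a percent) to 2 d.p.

CL = 316.35 %

Steady state: M = F + R.
R = M − F = 555.0 − 133.3 = 421.7 t/h
CL = 100·R/F = 100·421.7/133.3 = 316.35 %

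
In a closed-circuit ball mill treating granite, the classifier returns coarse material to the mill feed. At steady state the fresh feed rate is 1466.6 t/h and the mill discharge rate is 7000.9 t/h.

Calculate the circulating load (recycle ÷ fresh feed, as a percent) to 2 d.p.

CL = 377.36 %

Discharge = new feed + return, hence
R = M − F = 7000.9 − 1466.6 = 5534.3 t/h
CL = 100·R/F = 100·5534.3/1466.6 = 377.36 %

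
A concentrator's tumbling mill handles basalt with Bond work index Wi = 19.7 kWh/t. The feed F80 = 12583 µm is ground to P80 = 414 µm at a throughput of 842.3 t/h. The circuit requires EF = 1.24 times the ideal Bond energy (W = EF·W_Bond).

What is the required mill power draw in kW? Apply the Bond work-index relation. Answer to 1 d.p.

P = 8278.1 kW

W = 10·Wi·[P80^(−½) − F80^(−½)]
W = 10·19.7·(1/√414 − 1/√12583) = 10·19.7·(0.040233) = 7.9258 kWh/t
Corrected W = EF·W_Bond = 1.24·7.9258 = 9.8280 kWh/t
P_mill = W·ṁ = 9.8280·842.3 = 8278.1 kW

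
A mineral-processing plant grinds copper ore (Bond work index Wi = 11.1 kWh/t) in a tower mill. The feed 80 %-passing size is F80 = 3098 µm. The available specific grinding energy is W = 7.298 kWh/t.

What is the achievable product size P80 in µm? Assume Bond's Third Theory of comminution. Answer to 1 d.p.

W_Bond = 10·Wi·(1/√P₈₀ − 1/√F₈₀)
P80^-0.5 = F80^-0.5 + W/(10 Wi)
  = 7.2980/(10·11.1) + 1/√3098 = 0.065748 + 0.017966 = 0.083714
P80 = (1/0.083714)² = 11.9454² = 142.69 µm

P80 = 142.7 µm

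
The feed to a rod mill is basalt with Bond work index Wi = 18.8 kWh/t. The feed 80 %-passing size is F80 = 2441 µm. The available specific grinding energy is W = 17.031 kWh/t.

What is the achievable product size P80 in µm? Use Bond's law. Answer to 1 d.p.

W = 10·Wi·[P80^(−½) − F80^(−½)]
P80^(−½) = W/(10 Wi) + F80^(−½)
  = 17.0310/(10·18.8) + 1/√2441 = 0.090590 + 0.020240 = 0.110831
P80 = (1/0.110831)² = 9.0228² = 81.41 µm

P80 = 81.4 µm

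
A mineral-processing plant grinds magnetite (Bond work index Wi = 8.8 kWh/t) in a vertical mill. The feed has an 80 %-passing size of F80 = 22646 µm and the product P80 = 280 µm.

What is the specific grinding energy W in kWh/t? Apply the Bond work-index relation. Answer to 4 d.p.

W = 4.6742 kWh/t

W = 10 Wi (1/√P80 − 1/√F80)  [Bond]
1/√280 = 0.059761;  1/√22646 = 0.006645
W = 10·8.8·(0.059761 − 0.006645) = 4.6742 kWh/t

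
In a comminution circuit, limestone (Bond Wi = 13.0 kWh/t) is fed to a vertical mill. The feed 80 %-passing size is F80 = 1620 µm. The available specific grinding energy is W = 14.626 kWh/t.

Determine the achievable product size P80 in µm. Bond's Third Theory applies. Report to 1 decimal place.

P80 = 53.0 µm

Bond:  W = 10 Wi (1/√P − 1/√F)
P80^-0.5 = F80^-0.5 + W/(10 Wi)
  = 14.6260/(10·13.0) + 1/√1620 = 0.112508 + 0.024845 = 0.137353
P80 = (1/0.137353)² = 7.2805² = 53.01 µm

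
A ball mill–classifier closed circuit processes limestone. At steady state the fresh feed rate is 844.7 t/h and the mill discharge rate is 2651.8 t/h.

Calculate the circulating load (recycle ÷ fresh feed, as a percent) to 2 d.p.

CL = 213.93 %

Discharge = new feed + return, hence
R = M − F = 2651.8 − 844.7 = 1807.1 t/h
CL = 100·R/F = 100·1807.1/844.7 = 213.93 %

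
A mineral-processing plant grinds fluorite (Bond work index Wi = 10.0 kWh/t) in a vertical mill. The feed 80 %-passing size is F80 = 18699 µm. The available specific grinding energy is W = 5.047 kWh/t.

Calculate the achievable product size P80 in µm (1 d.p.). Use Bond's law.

P80 = 299.5 µm

Bond: W = 10·Wi·(1/√P80 − 1/√F80)
1/√P80 = 1/√F80 + W/(10·Wi)
  = 5.0470/(10·10.0) + 1/√18699 = 0.050470 + 0.007313 = 0.057783
P80 = (1/0.057783)² = 17.3062² = 299.50 µm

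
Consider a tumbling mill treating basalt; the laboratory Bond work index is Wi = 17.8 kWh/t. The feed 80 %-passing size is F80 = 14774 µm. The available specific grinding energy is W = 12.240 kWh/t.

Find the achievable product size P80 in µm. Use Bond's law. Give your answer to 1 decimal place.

P80 = 168.7 µm

W = 10·Wi·(P80^(-½) − F80^(-½))
1/√P80 = 1/√F80 + W/(10·Wi)
  = 12.2400/(10·17.8) + 1/√14774 = 0.068764 + 0.008227 = 0.076991
P80 = (1/0.076991)² = 12.9885² = 168.70 µm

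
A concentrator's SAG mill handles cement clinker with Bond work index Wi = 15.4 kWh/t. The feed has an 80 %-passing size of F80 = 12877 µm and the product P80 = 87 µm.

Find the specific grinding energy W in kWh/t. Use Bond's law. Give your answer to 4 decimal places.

W_Bond = 10·Wi·(1/√P₈₀ − 1/√F₈₀)
1/√87 = 0.107211;  1/√12877 = 0.008812
W = 10·15.4·(0.107211 − 0.008812) = 15.1534 kWh/t

W = 15.1534 kWh/t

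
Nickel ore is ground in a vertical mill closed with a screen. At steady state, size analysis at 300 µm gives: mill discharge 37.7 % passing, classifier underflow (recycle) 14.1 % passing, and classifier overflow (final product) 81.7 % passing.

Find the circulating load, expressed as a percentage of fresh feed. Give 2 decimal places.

CL = 186.44 %

Let r = R/F. Size balance at 300 µm:
(1+r)·d = r·u + o ⇒ r = (o−d)/(d−u)
r = (81.7 − 37.7)/(37.7 − 14.1) = 44.0/23.6 = 1.8644
CL = 100·r = 186.44 %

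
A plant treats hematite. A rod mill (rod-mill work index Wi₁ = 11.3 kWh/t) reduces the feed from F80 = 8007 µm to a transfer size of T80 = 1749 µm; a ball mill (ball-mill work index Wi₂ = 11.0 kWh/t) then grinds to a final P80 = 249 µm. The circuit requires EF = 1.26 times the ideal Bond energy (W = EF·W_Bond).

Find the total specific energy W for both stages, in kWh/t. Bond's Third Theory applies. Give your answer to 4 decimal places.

W = 10·Wi·[P80^(−½) − F80^(−½)]
Stage 1 (8007→1749 µm, Wi₁=11.3): W₁ = 10·11.3·(0.023911 − 0.011175) = 1.4392 kWh/t
Stage 2 (1749→249 µm, Wi₂=11.0): W₂ = 10·11.0·(0.063372 − 0.023911) = 4.3407 kWh/t
W = W₁ + W₂ = 1.4392 + 4.3407 = 5.7799 kWh/t
Corrected W = EF·W_Bond = 1.26·5.7799 = 7.2826 kWh/t

W = 7.2826 kWh/t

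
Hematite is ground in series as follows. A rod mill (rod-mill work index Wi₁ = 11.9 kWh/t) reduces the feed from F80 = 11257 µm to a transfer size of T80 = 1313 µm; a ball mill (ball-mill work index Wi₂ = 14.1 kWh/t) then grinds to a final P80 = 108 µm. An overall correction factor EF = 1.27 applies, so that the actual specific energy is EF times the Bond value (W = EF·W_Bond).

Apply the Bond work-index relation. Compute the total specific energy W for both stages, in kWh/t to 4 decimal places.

W = 15.0355 kWh/t

W = 10 Wi (1/√P80 − 1/√F80)  [Bond]
Stage 1 (11257→1313 µm, Wi₁=11.9): W₁ = 10·11.9·(0.027597 − 0.009425) = 2.1625 kWh/t
Stage 2 (1313→108 µm, Wi₂=14.1): W₂ = 10·14.1·(0.096225 − 0.027597) = 9.6765 kWh/t
W = W₁ + W₂ = 2.1625 + 9.6765 = 11.8390 kWh/t
W_actual = 1.27 × 11.8390 = 15.0355 kWh/t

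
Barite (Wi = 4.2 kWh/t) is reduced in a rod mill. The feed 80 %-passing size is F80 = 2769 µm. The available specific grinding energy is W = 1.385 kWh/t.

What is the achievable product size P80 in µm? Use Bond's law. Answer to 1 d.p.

P80 = 370.1 µm

Bond: W = 10·Wi·(1/√P80 − 1/√F80)
⇒ 1/√P80 = W/(10·Wi) + 1/√F80
  = 1.3850/(10·4.2) + 1/√2769 = 0.032976 + 0.019004 = 0.051980
P80 = (1/0.051980)² = 19.2382² = 370.11 µm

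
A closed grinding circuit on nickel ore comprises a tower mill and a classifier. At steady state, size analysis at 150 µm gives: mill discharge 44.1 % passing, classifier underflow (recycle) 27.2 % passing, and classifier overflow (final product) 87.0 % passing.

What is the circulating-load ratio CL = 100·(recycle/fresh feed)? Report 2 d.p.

CL = 253.85 %

Let r = R/F. Size balance at 150 µm:
r = (o − d)/(d − u)
r = (87.0 − 44.1)/(44.1 − 27.2) = 42.9/16.9 = 2.5385
CL = 100·r = 253.85 %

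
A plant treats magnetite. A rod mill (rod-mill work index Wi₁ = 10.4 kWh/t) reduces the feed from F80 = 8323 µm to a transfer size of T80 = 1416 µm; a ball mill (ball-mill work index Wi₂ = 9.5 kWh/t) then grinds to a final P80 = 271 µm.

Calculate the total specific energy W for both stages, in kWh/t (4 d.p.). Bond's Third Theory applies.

W = 4.8700 kWh/t

W = 10 Wi (1/√P80 − 1/√F80)  [Bond]
Stage 1 (8323→1416 µm, Wi₁=10.4): W₁ = 10·10.4·(0.026575 − 0.010961) = 1.6238 kWh/t
Stage 2 (1416→271 µm, Wi₂=9.5): W₂ = 10·9.5·(0.060746 − 0.026575) = 3.2462 kWh/t
W = W₁ + W₂ = 1.6238 + 3.2462 = 4.8700 kWh/t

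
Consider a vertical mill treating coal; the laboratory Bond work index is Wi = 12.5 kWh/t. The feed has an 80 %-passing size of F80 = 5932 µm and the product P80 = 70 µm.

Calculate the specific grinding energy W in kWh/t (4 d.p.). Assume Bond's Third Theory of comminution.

W = 10 Wi / √P80 − 10 Wi / √F80
1/√70 = 0.119523;  1/√5932 = 0.012984
W = 10·12.5·(0.119523 − 0.012984) = 13.3174 kWh/t

W = 13.3174 kWh/t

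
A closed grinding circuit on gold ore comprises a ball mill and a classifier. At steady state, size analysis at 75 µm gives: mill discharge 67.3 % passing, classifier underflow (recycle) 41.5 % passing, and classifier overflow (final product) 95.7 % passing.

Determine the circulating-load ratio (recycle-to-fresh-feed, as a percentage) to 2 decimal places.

CL = 110.08 %

Two-product formula at 75 µm:
r = (o − d)/(d − u)
r = (95.7 − 67.3)/(67.3 − 41.5) = 28.4/25.8 = 1.1008
CL = 100·r = 110.08 %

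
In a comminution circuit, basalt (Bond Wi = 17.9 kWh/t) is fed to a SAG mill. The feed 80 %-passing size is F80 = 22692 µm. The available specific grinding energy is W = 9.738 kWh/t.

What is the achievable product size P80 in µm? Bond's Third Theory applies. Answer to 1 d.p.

W = 10 Wi / √P80 − 10 Wi / √F80
P80^(−½) = W/(10 Wi) + F80^(−½)
  = 9.7380/(10·17.9) + 1/√22692 = 0.054402 + 0.006638 = 0.061041
P80 = (1/0.061041)² = 16.3825² = 268.39 µm

P80 = 268.4 µm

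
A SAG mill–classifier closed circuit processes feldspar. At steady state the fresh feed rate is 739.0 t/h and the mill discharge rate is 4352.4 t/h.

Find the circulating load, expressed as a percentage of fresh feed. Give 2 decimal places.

CL = 488.96 %

Steady state: M = F + R.
R = M − F = 4352.4 − 739.0 = 3613.4 t/h
CL = 100·R/F = 100·3613.4/739.0 = 488.96 %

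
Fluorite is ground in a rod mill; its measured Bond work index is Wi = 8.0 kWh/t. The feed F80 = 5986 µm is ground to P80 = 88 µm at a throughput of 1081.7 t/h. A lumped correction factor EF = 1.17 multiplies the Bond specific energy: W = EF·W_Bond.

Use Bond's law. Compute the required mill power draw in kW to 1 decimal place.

P = 9484.4 kW

W = 10 Wi / √P80 − 10 Wi / √F80
W = 10·8.0·(1/√88 − 1/√5986) = 10·8.0·(0.093675) = 7.4940 kWh/t
Apply correction: 7.4940 × 1.17 = 8.7680 kWh/t
P_mill = W·ṁ = 8.7680·1081.7 = 9484.4 kW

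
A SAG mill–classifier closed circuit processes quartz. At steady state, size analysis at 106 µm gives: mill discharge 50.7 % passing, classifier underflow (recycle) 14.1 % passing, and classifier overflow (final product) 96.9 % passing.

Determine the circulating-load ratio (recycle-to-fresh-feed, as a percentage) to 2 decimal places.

CL = 126.23 %

Balance %-passing 106 µm (r = R/F):
(1+r)·d = r·u + o ⇒ r = (o−d)/(d−u)
r = (96.9 − 50.7)/(50.7 − 14.1) = 46.2/36.6 = 1.2623
CL = 100·r = 126.23 %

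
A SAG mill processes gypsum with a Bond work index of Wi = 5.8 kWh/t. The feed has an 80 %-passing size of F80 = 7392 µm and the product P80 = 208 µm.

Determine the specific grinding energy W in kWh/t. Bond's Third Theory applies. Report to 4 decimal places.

W = 10 Wi / √P80 − 10 Wi / √F80
1/√208 = 0.069338;  1/√7392 = 0.011631
W = 10·5.8·(0.069338 − 0.011631) = 3.3470 kWh/t

W = 3.3470 kWh/t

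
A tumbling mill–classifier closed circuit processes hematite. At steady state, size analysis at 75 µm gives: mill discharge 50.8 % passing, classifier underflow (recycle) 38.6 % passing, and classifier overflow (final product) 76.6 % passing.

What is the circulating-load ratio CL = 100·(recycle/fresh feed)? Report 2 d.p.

CL = 211.48 %

Balance %-passing 75 µm (r = R/F):
r = (o − d)/(d − u)
r = (76.6 − 50.8)/(50.8 − 38.6) = 25.8/12.2 = 2.1148
CL = 100·r = 211.48 %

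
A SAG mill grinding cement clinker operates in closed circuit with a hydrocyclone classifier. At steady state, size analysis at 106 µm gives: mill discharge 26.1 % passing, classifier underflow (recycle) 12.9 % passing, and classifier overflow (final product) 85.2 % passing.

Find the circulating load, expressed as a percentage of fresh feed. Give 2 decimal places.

Two-product formula at 106 µm:
d + r·d = r·u + o → r(d−u) = o−d
r = (85.2 − 26.1)/(26.1 − 12.9) = 59.1/13.2 = 4.4773
CL = 100·r = 447.73 %

CL = 447.73 %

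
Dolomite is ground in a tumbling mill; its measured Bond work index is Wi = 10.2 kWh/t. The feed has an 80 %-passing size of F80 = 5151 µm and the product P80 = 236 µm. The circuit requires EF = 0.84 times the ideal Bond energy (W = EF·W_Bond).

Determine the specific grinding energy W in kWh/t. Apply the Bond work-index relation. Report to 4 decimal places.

W = 4.3835 kWh/t

W = 10 Wi / √P80 − 10 Wi / √F80
1/√236 = 0.065094;  1/√5151 = 0.013933
W = 10·10.2·(0.065094 − 0.013933) = 5.2184 kWh/t
Apply correction: 5.2184 × 0.84 = 4.3835 kWh/t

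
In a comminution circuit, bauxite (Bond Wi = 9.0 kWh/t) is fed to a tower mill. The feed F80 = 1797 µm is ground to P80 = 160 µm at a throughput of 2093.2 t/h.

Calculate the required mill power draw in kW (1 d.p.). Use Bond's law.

P = 10449.3 kW

W = 10·Wi·(P80^(-½) − F80^(-½))
W = 10·9.0·(1/√160 − 1/√1797) = 10·9.0·(0.055467) = 4.9920 kWh/t
P = W·T = 4.9920·2093.2 = 10449.3 kW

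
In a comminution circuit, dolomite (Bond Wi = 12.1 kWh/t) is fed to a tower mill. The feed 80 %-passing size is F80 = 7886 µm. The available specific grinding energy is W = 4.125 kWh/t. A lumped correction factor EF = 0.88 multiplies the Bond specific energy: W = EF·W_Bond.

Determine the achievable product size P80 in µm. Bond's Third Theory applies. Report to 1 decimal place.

Bond:  W = 10 Wi (1/√P − 1/√F)
W_Bond = W / EF = 4.125 / 0.88 = 4.6875 kWh/t
P80^-0.5 = F80^-0.5 + W_Bond/(10 Wi)
  = 4.6875/(10·12.1) + 1/√7886 = 0.038740 + 0.011261 = 0.050001
P80 = (1/0.050001)² = 19.9998² = 399.99 µm

P80 = 400.0 µm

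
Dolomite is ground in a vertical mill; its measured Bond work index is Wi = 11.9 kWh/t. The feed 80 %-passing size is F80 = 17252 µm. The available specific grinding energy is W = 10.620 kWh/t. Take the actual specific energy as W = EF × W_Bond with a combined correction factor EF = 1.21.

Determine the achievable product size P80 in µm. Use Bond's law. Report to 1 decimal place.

P80 = 151.0 µm

Bond:  W = 10 Wi (1/√P − 1/√F)
W_Bond = W / EF = 10.620 / 1.21 = 8.7769 kWh/t
⇒ 1/√P80 = W_Bond/(10·Wi) + 1/√F80
  = 8.7769/(10·11.9) + 1/√17252 = 0.073755 + 0.007613 = 0.081369
P80 = (1/0.081369)² = 12.2898² = 151.04 µm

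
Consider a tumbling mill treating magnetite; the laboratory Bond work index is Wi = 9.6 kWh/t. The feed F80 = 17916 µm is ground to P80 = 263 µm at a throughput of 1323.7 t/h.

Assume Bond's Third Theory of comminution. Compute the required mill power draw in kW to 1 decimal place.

P = 6886.4 kW

W = 10·Wi·[P80^(−½) − F80^(−½)]
W = 10·9.6·(1/√263 − 1/√17916) = 10·9.6·(0.054192) = 5.2024 kWh/t
Mill draw = 5.2024 × 1323.7 = 6886.4 kW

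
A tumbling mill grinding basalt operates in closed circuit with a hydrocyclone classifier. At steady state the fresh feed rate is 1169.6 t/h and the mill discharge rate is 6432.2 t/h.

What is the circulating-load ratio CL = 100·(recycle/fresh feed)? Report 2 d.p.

CL = 449.95 %

Mill node: discharge = fresh + recycle.
R = M − F = 6432.2 − 1169.6 = 5262.6 t/h
CL = 100·R/F = 100·5262.6/1169.6 = 449.95 %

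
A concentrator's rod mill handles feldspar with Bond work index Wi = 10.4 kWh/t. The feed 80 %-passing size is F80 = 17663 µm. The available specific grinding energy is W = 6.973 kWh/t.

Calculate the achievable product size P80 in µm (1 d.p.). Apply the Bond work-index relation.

P80 = 179.8 µm

W = 10 Wi (P80^-0.5 − F80^-0.5)
1/√P80 = 1/√F80 + W/(10·Wi)
  = 6.9730/(10·10.4) + 1/√17663 = 0.067048 + 0.007524 = 0.074572
P80 = (1/0.074572)² = 13.4098² = 179.82 µm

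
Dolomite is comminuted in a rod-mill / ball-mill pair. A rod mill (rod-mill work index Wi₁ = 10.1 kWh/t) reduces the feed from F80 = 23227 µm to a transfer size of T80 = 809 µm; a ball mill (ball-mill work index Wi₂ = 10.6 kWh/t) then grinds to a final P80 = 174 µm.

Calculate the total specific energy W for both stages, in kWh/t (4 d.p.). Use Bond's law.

W = 10 Wi / √P80 − 10 Wi / √F80
Stage 1 (23227→809 µm, Wi₁=10.1): W₁ = 10·10.1·(0.035158 − 0.006562) = 2.8883 kWh/t
Stage 2 (809→174 µm, Wi₂=10.6): W₂ = 10·10.6·(0.075810 − 0.035158) = 4.3091 kWh/t
W = W₁ + W₂ = 2.8883 + 4.3091 = 7.1973 kWh/t

W = 7.1973 kWh/t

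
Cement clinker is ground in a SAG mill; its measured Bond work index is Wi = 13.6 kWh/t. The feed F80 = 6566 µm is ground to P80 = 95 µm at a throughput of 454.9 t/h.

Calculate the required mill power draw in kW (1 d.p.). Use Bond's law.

P = 5583.9 kW

W = 10·Wi·[P80^(−½) − F80^(−½)]
W = 10·13.6·(1/√95 − 1/√6566) = 10·13.6·(0.090257) = 12.2749 kWh/t
P = W·T = 12.2749·454.9 = 5583.9 kW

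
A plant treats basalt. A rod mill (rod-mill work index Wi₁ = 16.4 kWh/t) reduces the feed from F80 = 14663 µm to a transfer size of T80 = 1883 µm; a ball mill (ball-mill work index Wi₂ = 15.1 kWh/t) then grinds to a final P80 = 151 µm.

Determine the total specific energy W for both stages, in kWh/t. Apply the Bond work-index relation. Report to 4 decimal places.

W = 11.2334 kWh/t

W = 10·Wi·(P80^(-½) − F80^(-½))
Stage 1 (14663→1883 µm, Wi₁=16.4): W₁ = 10·16.4·(0.023045 − 0.008258) = 2.4250 kWh/t
Stage 2 (1883→151 µm, Wi₂=15.1): W₂ = 10·15.1·(0.081379 − 0.023045) = 8.8084 kWh/t
W = W₁ + W₂ = 2.4250 + 8.8084 = 11.2334 kWh/t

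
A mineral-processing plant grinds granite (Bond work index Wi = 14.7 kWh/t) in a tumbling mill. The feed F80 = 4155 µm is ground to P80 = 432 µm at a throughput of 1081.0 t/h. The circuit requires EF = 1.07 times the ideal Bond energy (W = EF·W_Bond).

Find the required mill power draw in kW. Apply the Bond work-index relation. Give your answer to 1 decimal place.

P = 5542.8 kW

W = 10·Wi·[P80^(−½) − F80^(−½)]
W = 10·14.7·(1/√432 − 1/√4155) = 10·14.7·(0.032599) = 4.7920 kWh/t
W_actual = 1.07 × 4.7920 = 5.1275 kWh/t
Mill draw = 5.1275 × 1081.0 = 5542.8 kW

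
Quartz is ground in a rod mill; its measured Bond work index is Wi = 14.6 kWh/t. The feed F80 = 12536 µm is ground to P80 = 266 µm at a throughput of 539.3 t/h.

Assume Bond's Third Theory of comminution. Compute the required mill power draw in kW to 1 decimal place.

P = 4124.5 kW

Bond: W = 10·Wi·(1/√P80 − 1/√F80)
W = 10·14.6·(1/√266 − 1/√12536) = 10·14.6·(0.052383) = 7.6478 kWh/t
P = W·T = 7.6478·539.3 = 4124.5 kW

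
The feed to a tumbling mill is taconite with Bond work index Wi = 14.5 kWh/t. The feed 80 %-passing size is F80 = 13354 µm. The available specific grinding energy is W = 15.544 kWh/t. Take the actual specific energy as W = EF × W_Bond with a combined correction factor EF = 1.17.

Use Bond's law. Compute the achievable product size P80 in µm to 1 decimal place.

P80 = 99.4 µm

W = 10 Wi (P80^-0.5 − F80^-0.5)
W_Bond = W / EF = 15.544 / 1.17 = 13.2855 kWh/t
1/√P80 = 1/√F80 + W_Bond/(10·Wi)
  = 13.2855/(10·14.5) + 1/√13354 = 0.091624 + 0.008654 = 0.100277
P80 = (1/0.100277)² = 9.9723² = 99.45 µm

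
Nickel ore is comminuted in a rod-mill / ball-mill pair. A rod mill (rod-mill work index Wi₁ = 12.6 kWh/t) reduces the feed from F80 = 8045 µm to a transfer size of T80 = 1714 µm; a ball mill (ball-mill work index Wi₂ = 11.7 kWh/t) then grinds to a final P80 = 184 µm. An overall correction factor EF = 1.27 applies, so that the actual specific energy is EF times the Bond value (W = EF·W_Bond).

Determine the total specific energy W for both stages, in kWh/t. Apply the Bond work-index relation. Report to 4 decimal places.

W = 10 Wi (P80^-0.5 − F80^-0.5)
Stage 1 (8045→1714 µm, Wi₁=12.6): W₁ = 10·12.6·(0.024154 − 0.011149) = 1.6387 kWh/t
Stage 2 (1714→184 µm, Wi₂=11.7): W₂ = 10·11.7·(0.073721 − 0.024154) = 5.7993 kWh/t
W = W₁ + W₂ = 1.6387 + 5.7993 = 7.4380 kWh/t
Corrected W = EF·W_Bond = 1.27·7.4380 = 9.4462 kWh/t

W = 9.4462 kWh/t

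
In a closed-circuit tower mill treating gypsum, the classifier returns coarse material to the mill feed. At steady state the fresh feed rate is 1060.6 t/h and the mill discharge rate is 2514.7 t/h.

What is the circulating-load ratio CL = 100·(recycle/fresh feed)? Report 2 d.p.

Discharge = new feed + return, hence
R = M − F = 2514.7 − 1060.6 = 1454.1 t/h
CL = 100·R/F = 100·1454.1/1060.6 = 137.10 %

CL = 137.10 %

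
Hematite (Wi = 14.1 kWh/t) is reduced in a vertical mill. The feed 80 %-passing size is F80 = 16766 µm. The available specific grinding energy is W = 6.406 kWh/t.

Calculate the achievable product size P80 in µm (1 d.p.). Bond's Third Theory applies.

P80 = 353.9 µm

W = 10 Wi (1/√P80 − 1/√F80)  [Bond]
P80^(−½) = W/(10 Wi) + F80^(−½)
  = 6.4060/(10·14.1) + 1/√16766 = 0.045433 + 0.007723 = 0.053156
P80 = (1/0.053156)² = 18.8127² = 353.92 µm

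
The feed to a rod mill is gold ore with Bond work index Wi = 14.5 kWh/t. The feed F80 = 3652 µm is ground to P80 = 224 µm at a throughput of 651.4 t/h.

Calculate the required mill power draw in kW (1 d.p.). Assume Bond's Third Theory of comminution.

P = 4747.9 kW

W_Bond = 10·Wi·(1/√P₈₀ − 1/√F₈₀)
W = 10·14.5·(1/√224 − 1/√3652) = 10·14.5·(0.050268) = 7.2888 kWh/t
P_mill = W·ṁ = 7.2888·651.4 = 4747.9 kW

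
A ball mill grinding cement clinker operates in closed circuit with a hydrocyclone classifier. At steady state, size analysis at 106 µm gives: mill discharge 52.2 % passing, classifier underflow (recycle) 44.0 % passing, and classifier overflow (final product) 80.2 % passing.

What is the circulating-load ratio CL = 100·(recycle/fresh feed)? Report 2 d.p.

Classifier node, passing 106 µm:
(1+r)d = ru + o → r = (o−d)/(d−u)
r = (80.2 − 52.2)/(52.2 − 44.0) = 28.0/8.2 = 3.4146
CL = 100·r = 341.46 %

CL = 341.46 %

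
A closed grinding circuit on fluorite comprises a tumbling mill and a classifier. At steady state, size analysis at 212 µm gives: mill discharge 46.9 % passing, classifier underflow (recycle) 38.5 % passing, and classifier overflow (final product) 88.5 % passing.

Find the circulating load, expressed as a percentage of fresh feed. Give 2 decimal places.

CL = 495.24 %

Two-product formula at 212 µm:
r = (o − d)/(d − u)
r = (88.5 − 46.9)/(46.9 − 38.5) = 41.6/8.4 = 4.9524
CL = 100·r = 495.24 %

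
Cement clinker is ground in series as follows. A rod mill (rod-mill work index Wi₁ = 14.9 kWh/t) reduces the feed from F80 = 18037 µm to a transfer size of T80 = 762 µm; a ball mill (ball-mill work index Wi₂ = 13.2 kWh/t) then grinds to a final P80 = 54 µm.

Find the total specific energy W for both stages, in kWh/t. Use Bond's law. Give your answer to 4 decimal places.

W = 17.4693 kWh/t

Bond:  W = 10 Wi (1/√P − 1/√F)
Stage 1 (18037→762 µm, Wi₁=14.9): W₁ = 10·14.9·(0.036226 − 0.007446) = 4.2883 kWh/t
Stage 2 (762→54 µm, Wi₂=13.2): W₂ = 10·13.2·(0.136083 − 0.036226) = 13.1811 kWh/t
W = W₁ + W₂ = 4.2883 + 13.1811 = 17.4693 kWh/t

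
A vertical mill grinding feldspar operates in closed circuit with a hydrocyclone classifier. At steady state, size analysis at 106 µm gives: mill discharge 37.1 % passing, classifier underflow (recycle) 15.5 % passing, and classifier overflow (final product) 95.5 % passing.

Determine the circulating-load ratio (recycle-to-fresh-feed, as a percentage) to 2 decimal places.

CL = 270.37 %

Balance %-passing 106 µm (r = R/F):
(1+r)d = ru + o → r = (o−d)/(d−u)
r = (95.5 − 37.1)/(37.1 − 15.5) = 58.4/21.6 = 2.7037
CL = 100·r = 270.37 %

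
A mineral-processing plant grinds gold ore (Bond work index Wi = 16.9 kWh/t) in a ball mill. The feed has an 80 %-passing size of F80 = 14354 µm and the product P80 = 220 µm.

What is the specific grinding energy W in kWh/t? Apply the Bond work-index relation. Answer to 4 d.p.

W = 9.9834 kWh/t

Bond:  W = 10 Wi (1/√P − 1/√F)
1/√220 = 0.067420;  1/√14354 = 0.008347
W = 10·16.9·(0.067420 − 0.008347) = 9.9834 kWh/t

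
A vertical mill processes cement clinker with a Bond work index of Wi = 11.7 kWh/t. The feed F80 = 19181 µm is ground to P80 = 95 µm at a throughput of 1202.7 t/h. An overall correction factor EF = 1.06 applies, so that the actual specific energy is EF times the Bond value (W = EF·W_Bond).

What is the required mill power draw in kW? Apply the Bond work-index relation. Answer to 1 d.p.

P = 14226.4 kW

W = 10 Wi (1/√P80 − 1/√F80)  [Bond]
W = 10·11.7·(1/√95 − 1/√19181) = 10·11.7·(0.095377) = 11.1592 kWh/t
Apply correction: 11.1592 × 1.06 = 11.8287 kWh/t
Power = W × throughput = 11.8287 kWh/t × 1202.7 t/h = 14226.4 kW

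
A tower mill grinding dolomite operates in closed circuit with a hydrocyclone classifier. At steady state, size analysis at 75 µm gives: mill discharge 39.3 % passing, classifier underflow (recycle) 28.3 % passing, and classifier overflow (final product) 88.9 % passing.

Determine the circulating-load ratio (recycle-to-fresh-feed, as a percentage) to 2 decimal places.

CL = 450.91 %

Balance %-passing 75 µm (r = R/F):
(1+r)d = ru + o → r = (o−d)/(d−u)
r = (88.9 − 39.3)/(39.3 − 28.3) = 49.6/11.0 = 4.5091
CL = 100·r = 450.91 %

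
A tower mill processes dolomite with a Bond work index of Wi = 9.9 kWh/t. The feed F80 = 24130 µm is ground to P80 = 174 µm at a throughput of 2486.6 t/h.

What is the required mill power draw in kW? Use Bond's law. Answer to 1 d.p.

W = 10·Wi·[P80^(−½) − F80^(−½)]
W = 10·9.9·(1/√174 − 1/√24130) = 10·9.9·(0.069372) = 6.8679 kWh/t
Mill draw = 6.8679 × 2486.6 = 17077.6 kW

P = 17077.6 kW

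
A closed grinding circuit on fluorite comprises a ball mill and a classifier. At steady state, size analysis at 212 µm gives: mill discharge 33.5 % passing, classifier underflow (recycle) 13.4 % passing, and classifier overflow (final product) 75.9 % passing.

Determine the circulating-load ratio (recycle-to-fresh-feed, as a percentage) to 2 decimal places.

Mass balance on the −212 µm fraction:
(1+r)·d = r·u + o ⇒ r = (o−d)/(d−u)
r = (75.9 − 33.5)/(33.5 − 13.4) = 42.4/20.1 = 2.1095
CL = 100·r = 210.95 %

CL = 210.95 %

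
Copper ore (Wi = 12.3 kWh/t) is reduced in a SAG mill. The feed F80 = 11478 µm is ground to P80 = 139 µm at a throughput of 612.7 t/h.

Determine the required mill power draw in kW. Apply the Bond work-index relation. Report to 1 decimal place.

W = 10·Wi·[P80^(−½) − F80^(−½)]
W = 10·12.3·(1/√139 − 1/√11478) = 10·12.3·(0.075485) = 9.2846 kWh/t
P_mill = W·ṁ = 9.2846·612.7 = 5688.7 kW

P = 5688.7 kW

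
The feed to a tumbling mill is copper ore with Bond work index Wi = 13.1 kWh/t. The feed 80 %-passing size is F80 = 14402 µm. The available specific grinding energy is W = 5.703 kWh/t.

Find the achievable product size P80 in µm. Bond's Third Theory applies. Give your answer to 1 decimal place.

W = 10 Wi / √P80 − 10 Wi / √F80
⇒ 1/√P80 = W/(10·Wi) + 1/√F80
  = 5.7030/(10·13.1) + 1/√14402 = 0.043534 + 0.008333 = 0.051867
P80 = (1/0.051867)² = 19.2800² = 371.72 µm

P80 = 371.7 µm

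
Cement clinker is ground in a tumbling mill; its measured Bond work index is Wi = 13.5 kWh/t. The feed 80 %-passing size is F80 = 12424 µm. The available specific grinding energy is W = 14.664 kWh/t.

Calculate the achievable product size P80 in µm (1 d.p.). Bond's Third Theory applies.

P80 = 72.3 µm

W = 10·Wi·(P80^(-½) − F80^(-½))
1/√P80 = 1/√F80 + W/(10·Wi)
  = 14.6640/(10·13.5) + 1/√12424 = 0.108622 + 0.008972 = 0.117594
P80 = (1/0.117594)² = 8.5038² = 72.32 µm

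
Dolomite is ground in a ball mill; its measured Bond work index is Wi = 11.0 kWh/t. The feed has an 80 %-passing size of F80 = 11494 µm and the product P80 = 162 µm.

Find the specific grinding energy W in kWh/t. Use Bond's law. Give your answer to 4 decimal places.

W = 10·Wi·[P80^(−½) − F80^(−½)]
1/√162 = 0.078567;  1/√11494 = 0.009327
W = 10·11.0·(0.078567 − 0.009327) = 7.6164 kWh/t

W = 7.6164 kWh/t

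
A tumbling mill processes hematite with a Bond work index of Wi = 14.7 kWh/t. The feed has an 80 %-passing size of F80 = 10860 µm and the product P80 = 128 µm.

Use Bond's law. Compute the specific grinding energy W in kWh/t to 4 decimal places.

W = 10 Wi (1/√P80 − 1/√F80)  [Bond]
1/√128 = 0.088388;  1/√10860 = 0.009596
W = 10·14.7·(0.088388 − 0.009596) = 11.5825 kWh/t

W = 11.5825 kWh/t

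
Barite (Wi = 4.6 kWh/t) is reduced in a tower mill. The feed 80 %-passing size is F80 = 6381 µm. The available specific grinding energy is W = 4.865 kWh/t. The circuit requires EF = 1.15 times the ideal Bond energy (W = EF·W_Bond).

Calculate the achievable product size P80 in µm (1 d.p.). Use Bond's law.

P80 = 91.6 µm

W_Bond = 10·Wi·(1/√P₈₀ − 1/√F₈₀)
W_Bond = W / EF = 4.865 / 1.15 = 4.2304 kWh/t
P80^-0.5 = F80^-0.5 + W_Bond/(10 Wi)
  = 4.2304/(10·4.6) + 1/√6381 = 0.091966 + 0.012519 = 0.104485
P80 = (1/0.104485)² = 9.5708² = 91.60 µm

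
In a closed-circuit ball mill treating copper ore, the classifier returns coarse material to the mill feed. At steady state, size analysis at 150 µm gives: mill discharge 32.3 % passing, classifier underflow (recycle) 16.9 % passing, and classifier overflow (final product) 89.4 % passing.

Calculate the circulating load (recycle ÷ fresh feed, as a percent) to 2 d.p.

Balance %-passing 150 µm (r = R/F):
Fd + Rd = Ru + Fo ⇒ R/F = (o−d)/(d−u)
r = (89.4 − 32.3)/(32.3 − 16.9) = 57.1/15.4 = 3.7078
CL = 100·r = 370.78 %

CL = 370.78 %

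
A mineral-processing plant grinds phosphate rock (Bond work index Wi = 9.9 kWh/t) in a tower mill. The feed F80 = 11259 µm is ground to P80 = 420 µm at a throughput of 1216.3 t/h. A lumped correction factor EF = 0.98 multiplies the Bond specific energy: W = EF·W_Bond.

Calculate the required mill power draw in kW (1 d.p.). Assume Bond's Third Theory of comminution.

P = 4646.0 kW

Bond: W = 10·Wi·(1/√P80 − 1/√F80)
W = 10·9.9·(1/√420 − 1/√11259) = 10·9.9·(0.039371) = 3.8977 kWh/t
Apply correction: 3.8977 × 0.98 = 3.8197 kWh/t
Mill draw = 3.8197 × 1216.3 = 4646.0 kW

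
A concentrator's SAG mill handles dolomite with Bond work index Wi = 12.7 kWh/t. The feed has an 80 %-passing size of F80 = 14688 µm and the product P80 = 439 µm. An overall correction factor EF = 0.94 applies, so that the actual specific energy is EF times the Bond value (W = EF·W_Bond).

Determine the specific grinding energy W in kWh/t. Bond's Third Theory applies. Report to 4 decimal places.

W = 10 Wi (1/√P80 − 1/√F80)  [Bond]
1/√439 = 0.047727;  1/√14688 = 0.008251
W = 10·12.7·(0.047727 − 0.008251) = 5.0135 kWh/t
Corrected W = EF·W_Bond = 0.94·5.0135 = 4.7127 kWh/t

W = 4.7127 kWh/t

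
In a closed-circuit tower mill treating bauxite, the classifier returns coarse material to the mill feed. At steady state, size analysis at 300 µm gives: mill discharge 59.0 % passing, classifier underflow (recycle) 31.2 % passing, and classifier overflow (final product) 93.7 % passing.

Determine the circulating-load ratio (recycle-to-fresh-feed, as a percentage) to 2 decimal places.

CL = 124.82 %

Balance %-passing 300 µm (r = R/F):
d + r·d = r·u + o → r(d−u) = o−d
r = (93.7 − 59.0)/(59.0 − 31.2) = 34.7/27.8 = 1.2482
CL = 100·r = 124.82 %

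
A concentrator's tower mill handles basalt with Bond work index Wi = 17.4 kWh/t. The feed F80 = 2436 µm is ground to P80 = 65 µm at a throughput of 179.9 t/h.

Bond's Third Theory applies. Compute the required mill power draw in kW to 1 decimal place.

P = 3248.4 kW

Bond: W = 10·Wi·(1/√P80 − 1/√F80)
W = 10·17.4·(1/√65 − 1/√2436) = 10·17.4·(0.103774) = 18.0566 kWh/t
P = W·T = 18.0566·179.9 = 3248.4 kW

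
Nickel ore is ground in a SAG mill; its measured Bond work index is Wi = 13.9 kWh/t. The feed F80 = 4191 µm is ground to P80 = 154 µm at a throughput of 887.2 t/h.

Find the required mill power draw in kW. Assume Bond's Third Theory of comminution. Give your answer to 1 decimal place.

P = 8032.5 kW

W = 10 Wi (1/√P80 − 1/√F80)  [Bond]
W = 10·13.9·(1/√154 − 1/√4191) = 10·13.9·(0.065135) = 9.0538 kWh/t
Mill draw = 9.0538 × 887.2 = 8032.5 kW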